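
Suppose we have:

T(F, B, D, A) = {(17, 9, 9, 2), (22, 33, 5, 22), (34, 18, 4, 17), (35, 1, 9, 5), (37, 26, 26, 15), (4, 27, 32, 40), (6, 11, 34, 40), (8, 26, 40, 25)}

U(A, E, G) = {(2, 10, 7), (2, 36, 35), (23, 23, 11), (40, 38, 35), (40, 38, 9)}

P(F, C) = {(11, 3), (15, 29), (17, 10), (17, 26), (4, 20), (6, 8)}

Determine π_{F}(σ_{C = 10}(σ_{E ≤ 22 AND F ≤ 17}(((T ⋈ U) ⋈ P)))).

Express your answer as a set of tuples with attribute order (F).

{17}

Natural join on A: {(17, 9, 9, 2, 10, 7), (17, 9, 9, 2, 36, 35), (4, 27, 32, 40, 38, 35), (4, 27, 32, 40, 38, 9), (6, 11, 34, 40, 38, 35), (6, 11, 34, 40, 38, 9)}
Natural join on F: {(17, 9, 9, 2, 10, 7, 10), (17, 9, 9, 2, 10, 7, 26), (17, 9, 9, 2, 36, 35, 10), (17, 9, 9, 2, 36, 35, 26), (4, 27, 32, 40, 38, 35, 20), (4, 27, 32, 40, 38, 9, 20), (6, 11, 34, 40, 38, 35, 8), (6, 11, 34, 40, 38, 9, 8)}
Filtering on E ≤ 22 AND F ≤ 17 leaves {(17, 9, 9, 2, 10, 7, 10), (17, 9, 9, 2, 10, 7, 26)}.
Filtering on C = 10 leaves {(17, 9, 9, 2, 10, 7, 10)}.
π[F]: project onto (F) → {17}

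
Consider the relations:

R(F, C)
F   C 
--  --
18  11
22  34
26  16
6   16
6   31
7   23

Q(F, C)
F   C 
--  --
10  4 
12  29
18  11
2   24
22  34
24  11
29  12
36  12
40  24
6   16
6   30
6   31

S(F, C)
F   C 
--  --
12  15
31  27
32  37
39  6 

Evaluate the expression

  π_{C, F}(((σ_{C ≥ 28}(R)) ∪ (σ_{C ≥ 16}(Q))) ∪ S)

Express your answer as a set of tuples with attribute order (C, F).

{(15, 12), (16, 6), (24, 2), (24, 40), (27, 31), (29, 12), (30, 6), (31, 6), (34, 22), (37, 32), (6, 39)}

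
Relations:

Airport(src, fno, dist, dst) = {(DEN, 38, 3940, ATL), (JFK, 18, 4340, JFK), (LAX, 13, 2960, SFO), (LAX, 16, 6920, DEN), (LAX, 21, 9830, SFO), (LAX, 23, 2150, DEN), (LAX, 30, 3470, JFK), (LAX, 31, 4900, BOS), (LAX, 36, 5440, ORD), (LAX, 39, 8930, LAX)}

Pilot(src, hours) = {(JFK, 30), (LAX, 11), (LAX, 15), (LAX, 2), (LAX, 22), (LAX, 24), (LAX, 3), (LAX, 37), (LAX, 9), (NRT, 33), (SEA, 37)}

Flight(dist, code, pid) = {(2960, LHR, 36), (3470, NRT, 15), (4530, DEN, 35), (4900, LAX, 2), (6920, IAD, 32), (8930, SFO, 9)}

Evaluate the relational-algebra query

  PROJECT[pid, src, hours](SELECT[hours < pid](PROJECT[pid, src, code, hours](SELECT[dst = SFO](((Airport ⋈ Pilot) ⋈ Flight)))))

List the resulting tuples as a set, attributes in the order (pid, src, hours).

{(36, LAX, 11), (36, LAX, 15), (36, LAX, 2), (36, LAX, 22), (36, LAX, 24), (36, LAX, 3), (36, LAX, 9)}

Airport ⋈ Pilot (natural join on src): {(JFK, 18, 4340, JFK, 30), (LAX, 13, 2960, SFO, 11), (LAX, 13, 2960, SFO, 15), (LAX, 13, 2960, SFO, 2), (LAX, 13, 2960, SFO, 22), (LAX, 13, 2960, SFO, 24), (LAX, 13, 2960, SFO, 3), (LAX, 13, 2960, SFO, 37), (LAX, 13, 2960, SFO, 9), (LAX, 16, 6920, DEN, 11), (LAX, 16, 6920, DEN, 15), (LAX, 16, 6920, DEN, 2), (LAX, 16, 6920, DEN, 22), (LAX, 16, 6920, DEN, 24), (LAX, 16, 6920, DEN, 3), (LAX, 16, 6920, DEN, 37), (LAX, 16, 6920, DEN, 9), (LAX, 21, 9830, SFO, 11), (LAX, 21, 9830, SFO, 15), (LAX, 21, 9830, SFO, 2), (LAX, 21, 9830, SFO, 22), (LAX, 21, 9830, SFO, 24), (LAX, 21, 9830, SFO, 3), (LAX, 21, 9830, SFO, 37), (LAX, 21, 9830, SFO, 9), (LAX, 23, 2150, DEN, 11), (LAX, 23, 2150, DEN, 15), (LAX, 23, 2150, DEN, 2), (LAX, 23, 2150, DEN, 22), (LAX, 23, 2150, DEN, 24), (LAX, 23, 2150, DEN, 3), (LAX, 23, 2150, DEN, 37), (LAX, 23, 2150, DEN, 9), (LAX, 30, 3470, JFK, 11), (LAX, 30, 3470, JFK, 15), (LAX, 30, 3470, JFK, 2), (LAX, 30, 3470, JFK, 22), (LAX, 30, 3470, JFK, 24), (LAX, 30, 3470, JFK, 3), (LAX, 30, 3470, JFK, 37), (LAX, 30, 3470, JFK, 9), (LAX, 31, 4900, BOS, 11), (LAX, 31, 4900, BOS, 15), (LAX, 31, 4900, BOS, 2), (LAX, 31, 4900, BOS, 22), (LAX, 31, 4900, BOS, 24), (LAX, 31, 4900, BOS, 3), (LAX, 31, 4900, BOS, 37), (LAX, 31, 4900, BOS, 9), (LAX, 36, 5440, ORD, 11), (LAX, 36, 5440, ORD, 15), (LAX, 36, 5440, ORD, 2), (LAX, 36, 5440, ORD, 22), (LAX, 36, 5440, ORD, 24), (LAX, 36, 5440, ORD, 3), (LAX, 36, 5440, ORD, 37), (LAX, 36, 5440, ORD, 9), (LAX, 39, 8930, LAX, 11), (LAX, 39, 8930, LAX, 15), (LAX, 39, 8930, LAX, 2), (LAX, 39, 8930, LAX, 22), (LAX, 39, 8930, LAX, 24), (LAX, 39, 8930, LAX, 3), (LAX, 39, 8930, LAX, 37), (LAX, 39, 8930, LAX, 9)}
(Airport ⋈ Pilot) ⋈ Flight (natural join on dist): {(LAX, 13, 2960, SFO, 11, LHR, 36), (LAX, 13, 2960, SFO, 15, LHR, 36), (LAX, 13, 2960, SFO, 2, LHR, 36), (LAX, 13, 2960, SFO, 22, LHR, 36), (LAX, 13, 2960, SFO, 24, LHR, 36), (LAX, 13, 2960, SFO, 3, LHR, 36), (LAX, 13, 2960, SFO, 37, LHR, 36), (LAX, 13, 2960, SFO, 9, LHR, 36), (LAX, 16, 6920, DEN, 11, IAD, 32), (LAX, 16, 6920, DEN, 15, IAD, 32), (LAX, 16, 6920, DEN, 2, IAD, 32), (LAX, 16, 6920, DEN, 22, IAD, 32), (LAX, 16, 6920, DEN, 24, IAD, 32), (LAX, 16, 6920, DEN, 3, IAD, 32), (LAX, 16, 6920, DEN, 37, IAD, 32), (LAX, 16, 6920, DEN, 9, IAD, 32), (LAX, 30, 3470, JFK, 11, NRT, 15), (LAX, 30, 3470, JFK, 15, NRT, 15), (LAX, 30, 3470, JFK, 2, NRT, 15), (LAX, 30, 3470, JFK, 22, NRT, 15), (LAX, 30, 3470, JFK, 24, NRT, 15), (LAX, 30, 3470, JFK, 3, NRT, 15), (LAX, 30, 3470, JFK, 37, NRT, 15), (LAX, 30, 3470, JFK, 9, NRT, 15), (LAX, 31, 4900, BOS, 11, LAX, 2), (LAX, 31, 4900, BOS, 15, LAX, 2), (LAX, 31, 4900, BOS, 2, LAX, 2), (LAX, 31, 4900, BOS, 22, LAX, 2), (LAX, 31, 4900, BOS, 24, LAX, 2), (LAX, 31, 4900, BOS, 3, LAX, 2), (LAX, 31, 4900, BOS, 37, LAX, 2), (LAX, 31, 4900, BOS, 9, LAX, 2), (LAX, 39, 8930, LAX, 11, SFO, 9), (LAX, 39, 8930, LAX, 15, SFO, 9), (LAX, 39, 8930, LAX, 2, SFO, 9), (LAX, 39, 8930, LAX, 22, SFO, 9), (LAX, 39, 8930, LAX, 24, SFO, 9), (LAX, 39, 8930, LAX, 3, SFO, 9), (LAX, 39, 8930, LAX, 37, SFO, 9), (LAX, 39, 8930, LAX, 9, SFO, 9)}
σ[dst = SFO]: keep tuples satisfying dst = SFO → {(LAX, 13, 2960, SFO, 11, LHR, 36), (LAX, 13, 2960, SFO, 15, LHR, 36), (LAX, 13, 2960, SFO, 2, LHR, 36), (LAX, 13, 2960, SFO, 22, LHR, 36), (LAX, 13, 2960, SFO, 24, LHR, 36), (LAX, 13, 2960, SFO, 3, LHR, 36), (LAX, 13, 2960, SFO, 37, LHR, 36), (LAX, 13, 2960, SFO, 9, LHR, 36)}
Projecting to pid, src, code, hours: {(36, LAX, LHR, 11), (36, LAX, LHR, 15), (36, LAX, LHR, 2), (36, LAX, LHR, 22), (36, LAX, LHR, 24), (36, LAX, LHR, 3), (36, LAX, LHR, 37), (36, LAX, LHR, 9)}
σ[hours < pid]: keep tuples satisfying hours < pid → {(36, LAX, LHR, 11), (36, LAX, LHR, 15), (36, LAX, LHR, 2), (36, LAX, LHR, 22), (36, LAX, LHR, 24), (36, LAX, LHR, 3), (36, LAX, LHR, 9)}
Projecting to pid, src, hours: {(36, LAX, 11), (36, LAX, 15), (36, LAX, 2), (36, LAX, 22), (36, LAX, 24), (36, LAX, 3), (36, LAX, 9)}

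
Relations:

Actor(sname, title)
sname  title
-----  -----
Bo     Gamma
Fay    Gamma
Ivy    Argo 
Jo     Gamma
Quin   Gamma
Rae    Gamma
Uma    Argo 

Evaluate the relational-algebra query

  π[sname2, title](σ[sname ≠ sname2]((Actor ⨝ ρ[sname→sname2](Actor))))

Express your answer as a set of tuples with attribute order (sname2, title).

ρ[sname→sname2]: schema becomes (sname2, title); tuples unchanged.
Natural join on title: {(Bo, Gamma, Bo), (Bo, Gamma, Fay), (Bo, Gamma, Jo), (Bo, Gamma, Quin), (Bo, Gamma, Rae), (Fay, Gamma, Bo), (Fay, Gamma, Fay), (Fay, Gamma, Jo), (Fay, Gamma, Quin), (Fay, Gamma, Rae), (Ivy, Argo, Ivy), (Ivy, Argo, Uma), (Jo, Gamma, Bo), (Jo, Gamma, Fay), (Jo, Gamma, Jo), (Jo, Gamma, Quin), (Jo, Gamma, Rae), (Quin, Gamma, Bo), (Quin, Gamma, Fay), (Quin, Gamma, Jo), (Quin, Gamma, Quin), (Quin, Gamma, Rae), (Rae, Gamma, Bo), (Rae, Gamma, Fay), (Rae, Gamma, Jo), (Rae, Gamma, Quin), (Rae, Gamma, Rae), (Uma, Argo, Ivy), (Uma, Argo, Uma)}
Selection sname ≠ sname2: {(Bo, Gamma, Fay), (Bo, Gamma, Jo), (Bo, Gamma, Quin), (Bo, Gamma, Rae), (Fay, Gamma, Bo), (Fay, Gamma, Jo), (Fay, Gamma, Quin), (Fay, Gamma, Rae), (Ivy, Argo, Uma), (Jo, Gamma, Bo), (Jo, Gamma, Fay), (Jo, Gamma, Quin), (Jo, Gamma, Rae), (Quin, Gamma, Bo), (Quin, Gamma, Fay), (Quin, Gamma, Jo), (Quin, Gamma, Rae), (Rae, Gamma, Bo), (Rae, Gamma, Fay), (Rae, Gamma, Jo), (Rae, Gamma, Quin), (Uma, Argo, Ivy)}
π[sname2, title]: project onto (sname2, title) (15 duplicate(s) eliminated) → {(Bo, Gamma), (Fay, Gamma), (Ivy, Argo), (Jo, Gamma), (Quin, Gamma), (Rae, Gamma), (Uma, Argo)}

{(Bo, Gamma), (Fay, Gamma), (Ivy, Argo), (Jo, Gamma), (Quin, Gamma), (Rae, Gamma), (Uma, Argo)}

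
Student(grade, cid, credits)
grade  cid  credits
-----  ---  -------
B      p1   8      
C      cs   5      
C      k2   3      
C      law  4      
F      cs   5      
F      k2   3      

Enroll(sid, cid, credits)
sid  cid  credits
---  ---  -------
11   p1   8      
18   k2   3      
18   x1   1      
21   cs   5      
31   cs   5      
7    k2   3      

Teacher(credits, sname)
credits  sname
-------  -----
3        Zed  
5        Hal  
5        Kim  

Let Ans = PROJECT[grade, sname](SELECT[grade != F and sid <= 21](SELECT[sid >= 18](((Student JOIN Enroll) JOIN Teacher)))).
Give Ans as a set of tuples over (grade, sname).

{(C, Hal), (C, Kim), (C, Zed)}

Natural join on cid, credits: {(B, p1, 8, 11), (C, cs, 5, 21), (C, cs, 5, 31), (C, k2, 3, 18), (C, k2, 3, 7), (F, cs, 5, 21), (F, cs, 5, 31), (F, k2, 3, 18), (F, k2, 3, 7)}
Natural join on credits: {(C, cs, 5, 21, Hal), (C, cs, 5, 21, Kim), (C, cs, 5, 31, Hal), (C, cs, 5, 31, Kim), (C, k2, 3, 18, Zed), (C, k2, 3, 7, Zed), (F, cs, 5, 21, Hal), (F, cs, 5, 21, Kim), (F, cs, 5, 31, Hal), (F, cs, 5, 31, Kim), (F, k2, 3, 18, Zed), (F, k2, 3, 7, Zed)}
Apply σ_{sid >= 18}; surviving tuples: {(C, cs, 5, 21, Hal), (C, cs, 5, 21, Kim), (C, cs, 5, 31, Hal), (C, cs, 5, 31, Kim), (C, k2, 3, 18, Zed), (F, cs, 5, 21, Hal), (F, cs, 5, 21, Kim), (F, cs, 5, 31, Hal), (F, cs, 5, 31, Kim), (F, k2, 3, 18, Zed)}
Apply σ_{grade != F and sid <= 21}; surviving tuples: {(C, cs, 5, 21, Hal), (C, cs, 5, 21, Kim), (C, k2, 3, 18, Zed)}
π_{grade, sname} gives {(C, Hal), (C, Kim), (C, Zed)}.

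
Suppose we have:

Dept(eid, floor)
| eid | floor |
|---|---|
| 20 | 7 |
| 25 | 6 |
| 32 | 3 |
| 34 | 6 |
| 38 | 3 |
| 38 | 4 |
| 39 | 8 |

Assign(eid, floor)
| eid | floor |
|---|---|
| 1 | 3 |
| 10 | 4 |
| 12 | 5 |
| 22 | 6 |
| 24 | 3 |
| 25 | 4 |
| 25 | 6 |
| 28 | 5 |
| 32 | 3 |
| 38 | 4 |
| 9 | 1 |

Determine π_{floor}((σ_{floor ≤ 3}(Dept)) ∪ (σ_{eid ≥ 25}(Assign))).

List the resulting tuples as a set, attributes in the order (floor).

σ[floor ≤ 3]: keep tuples satisfying floor ≤ 3 → {(32, 3), (38, 3)}
σ[eid ≥ 25]: keep tuples satisfying eid ≥ 25 → {(25, 4), (25, 6), (28, 5), (32, 3), (38, 4)}
Set union of the two operands is {(25, 4), (25, 6), (28, 5), (32, 3), (38, 3), (38, 4)}.
Projecting to floor (2 duplicate(s) eliminated): {3, 4, 5, 6}

{3, 4, 5, 6}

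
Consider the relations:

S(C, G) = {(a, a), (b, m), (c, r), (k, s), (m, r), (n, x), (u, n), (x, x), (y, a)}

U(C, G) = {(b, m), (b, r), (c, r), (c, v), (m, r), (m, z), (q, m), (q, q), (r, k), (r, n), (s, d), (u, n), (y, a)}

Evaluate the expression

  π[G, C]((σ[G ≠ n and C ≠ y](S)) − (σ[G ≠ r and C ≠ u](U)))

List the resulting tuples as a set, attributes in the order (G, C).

{(a, a), (r, c), (r, m), (s, k), (x, n), (x, x)}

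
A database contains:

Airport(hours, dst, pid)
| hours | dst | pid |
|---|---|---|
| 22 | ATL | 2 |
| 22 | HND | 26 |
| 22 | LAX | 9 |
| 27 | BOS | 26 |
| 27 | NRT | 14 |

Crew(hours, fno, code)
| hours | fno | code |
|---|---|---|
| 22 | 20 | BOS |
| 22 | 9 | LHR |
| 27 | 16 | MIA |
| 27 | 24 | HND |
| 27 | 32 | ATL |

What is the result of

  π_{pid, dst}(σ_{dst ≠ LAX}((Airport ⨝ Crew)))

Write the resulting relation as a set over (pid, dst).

{(14, NRT), (2, ATL), (26, BOS), (26, HND)}

Natural join on hours: {(22, ATL, 2, 20, BOS), (22, ATL, 2, 9, LHR), (22, HND, 26, 20, BOS), (22, HND, 26, 9, LHR), (22, LAX, 9, 20, BOS), (22, LAX, 9, 9, LHR), (27, BOS, 26, 16, MIA), (27, BOS, 26, 24, HND), (27, BOS, 26, 32, ATL), (27, NRT, 14, 16, MIA), (27, NRT, 14, 24, HND), (27, NRT, 14, 32, ATL)}
Filtering on dst ≠ LAX leaves {(22, ATL, 2, 20, BOS), (22, ATL, 2, 9, LHR), (22, HND, 26, 20, BOS), (22, HND, 26, 9, LHR), (27, BOS, 26, 16, MIA), (27, BOS, 26, 24, HND), (27, BOS, 26, 32, ATL), (27, NRT, 14, 16, MIA), (27, NRT, 14, 24, HND), (27, NRT, 14, 32, ATL)}.
Projecting to pid, dst (6 duplicate(s) eliminated): {(14, NRT), (2, ATL), (26, BOS), (26, HND)}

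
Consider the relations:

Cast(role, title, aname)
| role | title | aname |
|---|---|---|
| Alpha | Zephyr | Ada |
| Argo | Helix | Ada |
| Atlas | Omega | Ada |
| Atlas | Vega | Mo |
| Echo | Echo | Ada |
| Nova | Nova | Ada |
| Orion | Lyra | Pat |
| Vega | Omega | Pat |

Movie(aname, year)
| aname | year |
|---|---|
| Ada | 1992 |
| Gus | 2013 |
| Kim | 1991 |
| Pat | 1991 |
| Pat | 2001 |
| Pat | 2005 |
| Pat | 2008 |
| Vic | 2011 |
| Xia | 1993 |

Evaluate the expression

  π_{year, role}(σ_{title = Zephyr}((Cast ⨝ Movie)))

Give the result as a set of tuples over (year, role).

Natural join on aname: {(Alpha, Zephyr, Ada, 1992), (Argo, Helix, Ada, 1992), (Atlas, Omega, Ada, 1992), (Echo, Echo, Ada, 1992), (Nova, Nova, Ada, 1992), (Orion, Lyra, Pat, 1991), (Orion, Lyra, Pat, 2001), (Orion, Lyra, Pat, 2005), (Orion, Lyra, Pat, 2008), (Vega, Omega, Pat, 1991), (Vega, Omega, Pat, 2001), (Vega, Omega, Pat, 2005), (Vega, Omega, Pat, 2008)}
Apply σ_{title = Zephyr}; surviving tuples: {(Alpha, Zephyr, Ada, 1992)}
Projecting to year, role: {(1992, Alpha)}

{(1992, Alpha)}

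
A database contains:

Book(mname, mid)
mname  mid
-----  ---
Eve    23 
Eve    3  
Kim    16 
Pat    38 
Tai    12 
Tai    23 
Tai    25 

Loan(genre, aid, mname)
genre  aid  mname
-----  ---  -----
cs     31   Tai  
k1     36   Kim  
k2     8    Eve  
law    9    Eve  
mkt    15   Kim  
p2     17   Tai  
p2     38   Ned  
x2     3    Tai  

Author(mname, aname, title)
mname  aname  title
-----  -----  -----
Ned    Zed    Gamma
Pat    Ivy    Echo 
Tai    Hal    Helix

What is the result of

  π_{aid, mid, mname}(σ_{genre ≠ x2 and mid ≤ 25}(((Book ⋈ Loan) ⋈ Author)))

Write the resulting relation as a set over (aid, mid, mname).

{(17, 12, Tai), (17, 23, Tai), (17, 25, Tai), (31, 12, Tai), (31, 23, Tai), (31, 25, Tai)}

Book ⋈ Loan (natural join on mname): {(Eve, 23, k2, 8), (Eve, 23, law, 9), (Eve, 3, k2, 8), (Eve, 3, law, 9), (Kim, 16, k1, 36), (Kim, 16, mkt, 15), (Tai, 12, cs, 31), (Tai, 12, p2, 17), (Tai, 12, x2, 3), (Tai, 23, cs, 31), (Tai, 23, p2, 17), (Tai, 23, x2, 3), (Tai, 25, cs, 31), (Tai, 25, p2, 17), (Tai, 25, x2, 3)}
(Book ⋈ Loan) ⋈ Author (natural join on mname): {(Tai, 12, cs, 31, Hal, Helix), (Tai, 12, p2, 17, Hal, Helix), (Tai, 12, x2, 3, Hal, Helix), (Tai, 23, cs, 31, Hal, Helix), (Tai, 23, p2, 17, Hal, Helix), (Tai, 23, x2, 3, Hal, Helix), (Tai, 25, cs, 31, Hal, Helix), (Tai, 25, p2, 17, Hal, Helix), (Tai, 25, x2, 3, Hal, Helix)}
σ[genre ≠ x2 and mid ≤ 25]: keep tuples satisfying genre ≠ x2 and mid ≤ 25 → {(Tai, 12, cs, 31, Hal, Helix), (Tai, 12, p2, 17, Hal, Helix), (Tai, 23, cs, 31, Hal, Helix), (Tai, 23, p2, 17, Hal, Helix), (Tai, 25, cs, 31, Hal, Helix), (Tai, 25, p2, 17, Hal, Helix)}
π[aid, mid, mname]: project onto (aid, mid, mname) → {(17, 12, Tai), (17, 23, Tai), (17, 25, Tai), (31, 12, Tai), (31, 23, Tai), (31, 25, Tai)}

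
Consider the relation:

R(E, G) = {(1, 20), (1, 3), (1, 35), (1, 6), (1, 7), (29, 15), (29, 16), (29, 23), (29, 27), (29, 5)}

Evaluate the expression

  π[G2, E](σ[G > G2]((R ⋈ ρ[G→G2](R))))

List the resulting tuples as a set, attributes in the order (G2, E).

{(15, 29), (16, 29), (20, 1), (23, 29), (3, 1), (5, 29), (6, 1), (7, 1)}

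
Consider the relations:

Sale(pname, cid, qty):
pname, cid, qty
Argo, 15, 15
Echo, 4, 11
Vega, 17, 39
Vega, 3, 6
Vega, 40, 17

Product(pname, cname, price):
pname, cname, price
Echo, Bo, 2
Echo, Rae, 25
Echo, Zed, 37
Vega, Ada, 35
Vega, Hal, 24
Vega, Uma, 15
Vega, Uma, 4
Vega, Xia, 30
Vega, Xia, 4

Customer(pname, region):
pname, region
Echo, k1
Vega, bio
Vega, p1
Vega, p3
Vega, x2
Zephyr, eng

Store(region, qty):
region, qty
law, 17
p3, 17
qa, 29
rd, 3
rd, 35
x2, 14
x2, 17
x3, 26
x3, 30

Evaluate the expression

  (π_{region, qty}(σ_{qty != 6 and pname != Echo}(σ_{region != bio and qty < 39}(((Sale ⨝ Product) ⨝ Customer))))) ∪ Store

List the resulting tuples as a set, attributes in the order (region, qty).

{(law, 17), (p1, 17), (p3, 17), (qa, 29), (rd, 3), (rd, 35), (x2, 14), (x2, 17), (x3, 26), (x3, 30)}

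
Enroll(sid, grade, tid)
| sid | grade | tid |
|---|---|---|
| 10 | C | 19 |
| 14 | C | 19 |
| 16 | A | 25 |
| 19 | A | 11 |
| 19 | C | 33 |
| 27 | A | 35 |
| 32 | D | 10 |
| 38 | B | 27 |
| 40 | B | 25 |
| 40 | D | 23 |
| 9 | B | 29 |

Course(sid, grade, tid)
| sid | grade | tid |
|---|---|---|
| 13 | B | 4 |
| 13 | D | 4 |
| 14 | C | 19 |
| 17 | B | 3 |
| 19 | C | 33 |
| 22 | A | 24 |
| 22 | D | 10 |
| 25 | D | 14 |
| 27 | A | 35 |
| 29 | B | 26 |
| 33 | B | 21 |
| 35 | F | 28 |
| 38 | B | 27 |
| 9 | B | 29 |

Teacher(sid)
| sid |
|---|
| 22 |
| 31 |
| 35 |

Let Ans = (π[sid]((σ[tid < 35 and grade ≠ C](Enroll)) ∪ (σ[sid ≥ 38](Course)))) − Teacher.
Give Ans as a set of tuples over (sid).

Apply σ_{tid < 35 and grade ≠ C}; surviving tuples: {(16, A, 25), (19, A, 11), (32, D, 10), (38, B, 27), (40, B, 25), (40, D, 23), (9, B, 29)}
Apply σ_{sid ≥ 38}; surviving tuples: {(38, B, 27)}
Taking the union: {(16, A, 25), (19, A, 11), (32, D, 10), (38, B, 27), (40, B, 25), (40, D, 23), (9, B, 29)}
π[sid]: project onto (sid) (1 duplicate(s) eliminated) → {16, 19, 32, 38, 40, 9}
Taking the difference: {16, 19, 32, 38, 40, 9}

{16, 19, 32, 38, 40, 9}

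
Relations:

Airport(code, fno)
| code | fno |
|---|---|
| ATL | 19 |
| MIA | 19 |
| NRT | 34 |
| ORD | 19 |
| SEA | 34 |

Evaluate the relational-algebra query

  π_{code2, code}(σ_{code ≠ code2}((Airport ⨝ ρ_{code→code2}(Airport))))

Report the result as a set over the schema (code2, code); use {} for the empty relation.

{(ATL, MIA), (ATL, ORD), (MIA, ATL), (MIA, ORD), (NRT, SEA), (ORD, ATL), (ORD, MIA), (SEA, NRT)}

ρ[code→code2]: schema becomes (code2, fno); tuples unchanged.
Joining Airport and ρ_{code→code2}(Airport) on fno yields {(ATL, 19, ATL), (ATL, 19, MIA), (ATL, 19, ORD), (MIA, 19, ATL), (MIA, 19, MIA), (MIA, 19, ORD), (NRT, 34, NRT), (NRT, 34, SEA), (ORD, 19, ATL), (ORD, 19, MIA), (ORD, 19, ORD), (SEA, 34, NRT), (SEA, 34, SEA)}.
Selection code ≠ code2: {(ATL, 19, MIA), (ATL, 19, ORD), (MIA, 19, ATL), (MIA, 19, ORD), (NRT, 34, SEA), (ORD, 19, ATL), (ORD, 19, MIA), (SEA, 34, NRT)}
π[code2, code]: project onto (code2, code) → {(ATL, MIA), (ATL, ORD), (MIA, ATL), (MIA, ORD), (NRT, SEA), (ORD, ATL), (ORD, MIA), (SEA, NRT)}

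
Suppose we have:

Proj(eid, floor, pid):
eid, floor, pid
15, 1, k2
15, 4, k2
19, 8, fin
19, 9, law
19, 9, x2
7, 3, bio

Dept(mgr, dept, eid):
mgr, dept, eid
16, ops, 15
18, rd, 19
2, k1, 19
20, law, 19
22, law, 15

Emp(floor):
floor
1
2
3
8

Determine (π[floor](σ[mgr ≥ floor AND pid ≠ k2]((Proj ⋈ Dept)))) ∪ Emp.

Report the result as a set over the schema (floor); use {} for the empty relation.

Natural join on eid: {(15, 1, k2, 16, ops), (15, 1, k2, 22, law), (15, 4, k2, 16, ops), (15, 4, k2, 22, law), (19, 8, fin, 18, rd), (19, 8, fin, 2, k1), (19, 8, fin, 20, law), (19, 9, law, 18, rd), (19, 9, law, 2, k1), (19, 9, law, 20, law), (19, 9, x2, 18, rd), (19, 9, x2, 2, k1), (19, 9, x2, 20, law)}
σ[mgr ≥ floor AND pid ≠ k2]: keep tuples satisfying mgr ≥ floor AND pid ≠ k2 → {(19, 8, fin, 18, rd), (19, 8, fin, 20, law), (19, 9, law, 18, rd), (19, 9, law, 20, law), (19, 9, x2, 18, rd), (19, 9, x2, 20, law)}
π[floor]: project onto (floor) (4 duplicate(s) eliminated) → {8, 9}
Union: {8, 9} with {1, 2, 3, 8} → {1, 2, 3, 8, 9}

{1, 2, 3, 8, 9}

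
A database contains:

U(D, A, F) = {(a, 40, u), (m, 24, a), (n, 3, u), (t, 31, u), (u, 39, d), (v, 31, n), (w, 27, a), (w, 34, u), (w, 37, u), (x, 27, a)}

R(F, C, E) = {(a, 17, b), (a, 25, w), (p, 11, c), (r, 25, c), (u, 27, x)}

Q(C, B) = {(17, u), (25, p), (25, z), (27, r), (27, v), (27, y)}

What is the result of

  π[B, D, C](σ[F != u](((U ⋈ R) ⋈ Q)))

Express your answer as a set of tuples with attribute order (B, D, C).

Natural join on F: {(a, 40, u, 27, x), (m, 24, a, 17, b), (m, 24, a, 25, w), (n, 3, u, 27, x), (t, 31, u, 27, x), (w, 27, a, 17, b), (w, 27, a, 25, w), (w, 34, u, 27, x), (w, 37, u, 27, x), (x, 27, a, 17, b), (x, 27, a, 25, w)}
Natural join on C: {(a, 40, u, 27, x, r), (a, 40, u, 27, x, v), (a, 40, u, 27, x, y), (m, 24, a, 17, b, u), (m, 24, a, 25, w, p), (m, 24, a, 25, w, z), (n, 3, u, 27, x, r), (n, 3, u, 27, x, v), (n, 3, u, 27, x, y), (t, 31, u, 27, x, r), (t, 31, u, 27, x, v), (t, 31, u, 27, x, y), (w, 27, a, 17, b, u), (w, 27, a, 25, w, p), (w, 27, a, 25, w, z), (w, 34, u, 27, x, r), (w, 34, u, 27, x, v), (w, 34, u, 27, x, y), (w, 37, u, 27, x, r), (w, 37, u, 27, x, v), (w, 37, u, 27, x, y), (x, 27, a, 17, b, u), (x, 27, a, 25, w, p), (x, 27, a, 25, w, z)}
σ[F != u]: keep tuples satisfying F != u → {(m, 24, a, 17, b, u), (m, 24, a, 25, w, p), (m, 24, a, 25, w, z), (w, 27, a, 17, b, u), (w, 27, a, 25, w, p), (w, 27, a, 25, w, z), (x, 27, a, 17, b, u), (x, 27, a, 25, w, p), (x, 27, a, 25, w, z)}
π_{B, D, C} gives {(p, m, 25), (p, w, 25), (p, x, 25), (u, m, 17), (u, w, 17), (u, x, 17), (z, m, 25), (z, w, 25), (z, x, 25)}.

{(p, m, 25), (p, w, 25), (p, x, 25), (u, m, 17), (u, w, 17), (u, x, 17), (z, m, 25), (z, w, 25), (z, x, 25)}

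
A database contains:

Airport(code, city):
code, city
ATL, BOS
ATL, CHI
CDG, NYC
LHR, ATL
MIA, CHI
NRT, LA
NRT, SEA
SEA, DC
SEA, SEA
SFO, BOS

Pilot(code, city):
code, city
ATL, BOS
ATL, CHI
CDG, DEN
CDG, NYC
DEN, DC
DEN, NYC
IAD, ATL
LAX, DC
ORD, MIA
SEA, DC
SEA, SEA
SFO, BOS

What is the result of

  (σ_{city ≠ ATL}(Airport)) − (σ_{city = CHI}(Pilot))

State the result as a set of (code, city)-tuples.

{(ATL, BOS), (CDG, NYC), (MIA, CHI), (NRT, LA), (NRT, SEA), (SEA, DC), (SEA, SEA), (SFO, BOS)}

Selection city ≠ ATL: {(ATL, BOS), (ATL, CHI), (CDG, NYC), (MIA, CHI), (NRT, LA), (NRT, SEA), (SEA, DC), (SEA, SEA), (SFO, BOS)}
Selection city = CHI: {(ATL, CHI)}
Taking the difference: {(ATL, BOS), (CDG, NYC), (MIA, CHI), (NRT, LA), (NRT, SEA), (SEA, DC), (SEA, SEA), (SFO, BOS)}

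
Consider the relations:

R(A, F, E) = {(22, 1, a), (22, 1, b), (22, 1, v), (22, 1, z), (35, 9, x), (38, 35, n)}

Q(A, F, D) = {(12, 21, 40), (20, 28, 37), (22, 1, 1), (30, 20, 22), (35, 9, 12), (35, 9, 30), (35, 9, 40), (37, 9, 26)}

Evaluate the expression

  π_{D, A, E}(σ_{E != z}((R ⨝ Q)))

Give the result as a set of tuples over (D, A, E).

{(1, 22, a), (1, 22, b), (1, 22, v), (12, 35, x), (30, 35, x), (40, 35, x)}

R ⋈ Q (natural join on A, F): {(22, 1, a, 1), (22, 1, b, 1), (22, 1, v, 1), (22, 1, z, 1), (35, 9, x, 12), (35, 9, x, 30), (35, 9, x, 40)}
Filtering on E != z leaves {(22, 1, a, 1), (22, 1, b, 1), (22, 1, v, 1), (35, 9, x, 12), (35, 9, x, 30), (35, 9, x, 40)}.
Keep only column(s) D, A, E: {(1, 22, a), (1, 22, b), (1, 22, v), (12, 35, x), (30, 35, x), (40, 35, x)}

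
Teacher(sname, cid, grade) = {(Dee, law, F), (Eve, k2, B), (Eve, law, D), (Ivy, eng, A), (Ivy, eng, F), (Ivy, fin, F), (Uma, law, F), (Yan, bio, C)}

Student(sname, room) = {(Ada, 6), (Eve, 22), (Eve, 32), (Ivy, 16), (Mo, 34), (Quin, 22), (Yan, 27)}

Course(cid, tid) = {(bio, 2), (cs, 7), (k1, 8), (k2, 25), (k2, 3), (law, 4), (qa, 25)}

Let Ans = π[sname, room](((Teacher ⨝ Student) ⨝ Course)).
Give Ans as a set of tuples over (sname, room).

{(Eve, 22), (Eve, 32), (Yan, 27)}

Natural join on sname: {(Eve, k2, B, 22), (Eve, k2, B, 32), (Eve, law, D, 22), (Eve, law, D, 32), (Ivy, eng, A, 16), (Ivy, eng, F, 16), (Ivy, fin, F, 16), (Yan, bio, C, 27)}
Natural join on cid: {(Eve, k2, B, 22, 25), (Eve, k2, B, 22, 3), (Eve, k2, B, 32, 25), (Eve, k2, B, 32, 3), (Eve, law, D, 22, 4), (Eve, law, D, 32, 4), (Yan, bio, C, 27, 2)}
π[sname, room]: project onto (sname, room) (4 duplicate(s) eliminated) → {(Eve, 22), (Eve, 32), (Yan, 27)}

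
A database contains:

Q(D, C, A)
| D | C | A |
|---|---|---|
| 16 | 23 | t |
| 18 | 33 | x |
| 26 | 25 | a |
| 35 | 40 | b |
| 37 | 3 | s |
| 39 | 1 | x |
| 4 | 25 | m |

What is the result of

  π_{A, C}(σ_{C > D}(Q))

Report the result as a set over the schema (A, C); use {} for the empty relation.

{(b, 40), (m, 25), (t, 23), (x, 33)}

Filtering on C > D leaves {(16, 23, t), (18, 33, x), (35, 40, b), (4, 25, m)}.
Projecting to A, C: {(b, 40), (m, 25), (t, 23), (x, 33)}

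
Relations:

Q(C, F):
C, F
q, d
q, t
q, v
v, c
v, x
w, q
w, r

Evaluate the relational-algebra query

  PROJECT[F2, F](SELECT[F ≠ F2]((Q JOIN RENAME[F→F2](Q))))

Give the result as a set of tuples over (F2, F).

ρ[F→F2]: schema becomes (C, F2); tuples unchanged.
Q ⋈ RENAME[F→F2](Q) (natural join on C): {(q, d, d), (q, d, t), (q, d, v), (q, t, d), (q, t, t), (q, t, v), (q, v, d), (q, v, t), (q, v, v), (v, c, c), (v, c, x), (v, x, c), (v, x, x), (w, q, q), (w, q, r), (w, r, q), (w, r, r)}
Filtering on F ≠ F2 leaves {(q, d, t), (q, d, v), (q, t, d), (q, t, v), (q, v, d), (q, v, t), (v, c, x), (v, x, c), (w, q, r), (w, r, q)}.
Keep only column(s) F2, F: {(c, x), (d, t), (d, v), (q, r), (r, q), (t, d), (t, v), (v, d), (v, t), (x, c)}

{(c, x), (d, t), (d, v), (q, r), (r, q), (t, d), (t, v), (v, d), (v, t), (x, c)}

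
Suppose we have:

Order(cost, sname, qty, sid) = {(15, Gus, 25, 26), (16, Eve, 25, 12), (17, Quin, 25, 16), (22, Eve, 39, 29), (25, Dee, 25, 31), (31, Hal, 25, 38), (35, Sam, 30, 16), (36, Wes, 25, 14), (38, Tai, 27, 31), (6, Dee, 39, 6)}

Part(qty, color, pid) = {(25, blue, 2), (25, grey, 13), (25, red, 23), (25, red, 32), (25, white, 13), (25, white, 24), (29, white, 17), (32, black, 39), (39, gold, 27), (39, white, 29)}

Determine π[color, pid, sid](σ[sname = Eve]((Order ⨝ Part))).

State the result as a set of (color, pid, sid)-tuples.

Joining Order and Part on qty yields {(15, Gus, 25, 26, blue, 2), (15, Gus, 25, 26, grey, 13), (15, Gus, 25, 26, red, 23), (15, Gus, 25, 26, red, 32), (15, Gus, 25, 26, white, 13), (15, Gus, 25, 26, white, 24), (16, Eve, 25, 12, blue, 2), (16, Eve, 25, 12, grey, 13), (16, Eve, 25, 12, red, 23), (16, Eve, 25, 12, red, 32), (16, Eve, 25, 12, white, 13), (16, Eve, 25, 12, white, 24), (17, Quin, 25, 16, blue, 2), (17, Quin, 25, 16, grey, 13), (17, Quin, 25, 16, red, 23), (17, Quin, 25, 16, red, 32), (17, Quin, 25, 16, white, 13), (17, Quin, 25, 16, white, 24), (22, Eve, 39, 29, gold, 27), (22, Eve, 39, 29, white, 29), (25, Dee, 25, 31, blue, 2), (25, Dee, 25, 31, grey, 13), (25, Dee, 25, 31, red, 23), (25, Dee, 25, 31, red, 32), (25, Dee, 25, 31, white, 13), (25, Dee, 25, 31, white, 24), (31, Hal, 25, 38, blue, 2), (31, Hal, 25, 38, grey, 13), (31, Hal, 25, 38, red, 23), (31, Hal, 25, 38, red, 32), (31, Hal, 25, 38, white, 13), (31, Hal, 25, 38, white, 24), (36, Wes, 25, 14, blue, 2), (36, Wes, 25, 14, grey, 13), (36, Wes, 25, 14, red, 23), (36, Wes, 25, 14, red, 32), (36, Wes, 25, 14, white, 13), (36, Wes, 25, 14, white, 24), (6, Dee, 39, 6, gold, 27), (6, Dee, 39, 6, white, 29)}.
Apply σ_{sname = Eve}; surviving tuples: {(16, Eve, 25, 12, blue, 2), (16, Eve, 25, 12, grey, 13), (16, Eve, 25, 12, red, 23), (16, Eve, 25, 12, red, 32), (16, Eve, 25, 12, white, 13), (16, Eve, 25, 12, white, 24), (22, Eve, 39, 29, gold, 27), (22, Eve, 39, 29, white, 29)}
Projecting to color, pid, sid: {(blue, 2, 12), (gold, 27, 29), (grey, 13, 12), (red, 23, 12), (red, 32, 12), (white, 13, 12), (white, 24, 12), (white, 29, 29)}

{(blue, 2, 12), (gold, 27, 29), (grey, 13, 12), (red, 23, 12), (red, 32, 12), (white, 13, 12), (white, 24, 12), (white, 29, 29)}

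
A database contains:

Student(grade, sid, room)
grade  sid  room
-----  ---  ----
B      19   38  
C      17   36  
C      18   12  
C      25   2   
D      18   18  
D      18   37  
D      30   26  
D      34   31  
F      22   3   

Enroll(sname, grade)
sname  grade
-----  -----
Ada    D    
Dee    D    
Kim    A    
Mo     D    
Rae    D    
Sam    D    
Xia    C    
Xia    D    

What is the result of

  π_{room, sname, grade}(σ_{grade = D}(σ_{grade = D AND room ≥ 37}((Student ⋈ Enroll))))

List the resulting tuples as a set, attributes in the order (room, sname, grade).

{(37, Ada, D), (37, Dee, D), (37, Mo, D), (37, Rae, D), (37, Sam, D), (37, Xia, D)}

Student ⋈ Enroll (natural join on grade): {(C, 17, 36, Xia), (C, 18, 12, Xia), (C, 25, 2, Xia), (D, 18, 18, Ada), (D, 18, 18, Dee), (D, 18, 18, Mo), (D, 18, 18, Rae), (D, 18, 18, Sam), (D, 18, 18, Xia), (D, 18, 37, Ada), (D, 18, 37, Dee), (D, 18, 37, Mo), (D, 18, 37, Rae), (D, 18, 37, Sam), (D, 18, 37, Xia), (D, 30, 26, Ada), (D, 30, 26, Dee), (D, 30, 26, Mo), (D, 30, 26, Rae), (D, 30, 26, Sam), (D, 30, 26, Xia), (D, 34, 31, Ada), (D, 34, 31, Dee), (D, 34, 31, Mo), (D, 34, 31, Rae), (D, 34, 31, Sam), (D, 34, 31, Xia)}
Selection grade = D AND room ≥ 37: {(D, 18, 37, Ada), (D, 18, 37, Dee), (D, 18, 37, Mo), (D, 18, 37, Rae), (D, 18, 37, Sam), (D, 18, 37, Xia)}
Selection grade = D: {(D, 18, 37, Ada), (D, 18, 37, Dee), (D, 18, 37, Mo), (D, 18, 37, Rae), (D, 18, 37, Sam), (D, 18, 37, Xia)}
Projecting to room, sname, grade: {(37, Ada, D), (37, Dee, D), (37, Mo, D), (37, Rae, D), (37, Sam, D), (37, Xia, D)}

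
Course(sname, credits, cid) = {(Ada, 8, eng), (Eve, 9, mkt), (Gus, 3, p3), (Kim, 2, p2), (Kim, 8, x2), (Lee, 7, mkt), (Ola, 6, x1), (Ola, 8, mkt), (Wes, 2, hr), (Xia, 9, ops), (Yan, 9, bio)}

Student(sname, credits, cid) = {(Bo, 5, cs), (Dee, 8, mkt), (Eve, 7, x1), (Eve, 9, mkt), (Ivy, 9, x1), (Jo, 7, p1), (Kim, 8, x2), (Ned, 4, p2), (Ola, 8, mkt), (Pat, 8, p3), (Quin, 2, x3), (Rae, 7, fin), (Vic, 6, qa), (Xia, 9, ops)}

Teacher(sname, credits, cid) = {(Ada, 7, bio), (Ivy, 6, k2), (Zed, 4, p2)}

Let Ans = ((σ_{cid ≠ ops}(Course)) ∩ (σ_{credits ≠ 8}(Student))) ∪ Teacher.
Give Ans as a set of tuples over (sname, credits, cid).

{(Ada, 7, bio), (Eve, 9, mkt), (Ivy, 6, k2), (Zed, 4, p2)}

Selection cid ≠ ops: {(Ada, 8, eng), (Eve, 9, mkt), (Gus, 3, p3), (Kim, 2, p2), (Kim, 8, x2), (Lee, 7, mkt), (Ola, 6, x1), (Ola, 8, mkt), (Wes, 2, hr), (Yan, 9, bio)}
Selection credits ≠ 8: {(Bo, 5, cs), (Eve, 7, x1), (Eve, 9, mkt), (Ivy, 9, x1), (Jo, 7, p1), (Ned, 4, p2), (Quin, 2, x3), (Rae, 7, fin), (Vic, 6, qa), (Xia, 9, ops)}
Set intersection of the two operands is {(Eve, 9, mkt)}.
Set union of the two operands is {(Ada, 7, bio), (Eve, 9, mkt), (Ivy, 6, k2), (Zed, 4, p2)}.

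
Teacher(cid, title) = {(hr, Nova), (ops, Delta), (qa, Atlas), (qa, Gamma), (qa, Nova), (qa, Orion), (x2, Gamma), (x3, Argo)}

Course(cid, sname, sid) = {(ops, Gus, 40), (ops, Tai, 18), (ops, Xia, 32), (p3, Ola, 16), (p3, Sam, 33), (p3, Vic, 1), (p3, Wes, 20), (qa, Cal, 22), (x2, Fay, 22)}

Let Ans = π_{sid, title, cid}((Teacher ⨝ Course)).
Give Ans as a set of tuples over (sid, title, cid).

{(18, Delta, ops), (22, Atlas, qa), (22, Gamma, qa), (22, Gamma, x2), (22, Nova, qa), (22, Orion, qa), (32, Delta, ops), (40, Delta, ops)}

Natural join on cid: {(ops, Delta, Gus, 40), (ops, Delta, Tai, 18), (ops, Delta, Xia, 32), (qa, Atlas, Cal, 22), (qa, Gamma, Cal, 22), (qa, Nova, Cal, 22), (qa, Orion, Cal, 22), (x2, Gamma, Fay, 22)}
π_{sid, title, cid} gives {(18, Delta, ops), (22, Atlas, qa), (22, Gamma, qa), (22, Gamma, x2), (22, Nova, qa), (22, Orion, qa), (32, Delta, ops), (40, Delta, ops)}.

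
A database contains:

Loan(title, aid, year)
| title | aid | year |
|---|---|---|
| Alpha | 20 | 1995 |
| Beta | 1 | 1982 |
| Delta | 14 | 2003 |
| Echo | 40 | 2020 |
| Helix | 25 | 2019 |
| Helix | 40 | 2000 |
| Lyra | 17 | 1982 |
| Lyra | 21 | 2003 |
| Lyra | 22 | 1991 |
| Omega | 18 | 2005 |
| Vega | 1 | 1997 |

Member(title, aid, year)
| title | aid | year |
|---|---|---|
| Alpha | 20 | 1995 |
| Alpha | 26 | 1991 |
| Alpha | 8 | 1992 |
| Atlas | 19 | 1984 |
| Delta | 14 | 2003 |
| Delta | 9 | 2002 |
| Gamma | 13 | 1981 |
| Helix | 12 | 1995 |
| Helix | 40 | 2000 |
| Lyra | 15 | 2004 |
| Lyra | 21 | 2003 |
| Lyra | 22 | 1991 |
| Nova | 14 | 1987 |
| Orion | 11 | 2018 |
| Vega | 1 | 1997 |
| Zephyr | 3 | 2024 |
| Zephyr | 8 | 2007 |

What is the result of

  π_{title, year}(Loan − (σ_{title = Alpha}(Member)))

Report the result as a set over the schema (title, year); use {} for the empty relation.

Filtering on title = Alpha leaves {(Alpha, 20, 1995), (Alpha, 26, 1991), (Alpha, 8, 1992)}.
Taking the difference: {(Beta, 1, 1982), (Delta, 14, 2003), (Echo, 40, 2020), (Helix, 25, 2019), (Helix, 40, 2000), (Lyra, 17, 1982), (Lyra, 21, 2003), (Lyra, 22, 1991), (Omega, 18, 2005), (Vega, 1, 1997)}
π[title, year]: project onto (title, year) → {(Beta, 1982), (Delta, 2003), (Echo, 2020), (Helix, 2000), (Helix, 2019), (Lyra, 1982), (Lyra, 1991), (Lyra, 2003), (Omega, 2005), (Vega, 1997)}

{(Beta, 1982), (Delta, 2003), (Echo, 2020), (Helix, 2000), (Helix, 2019), (Lyra, 1982), (Lyra, 1991), (Lyra, 2003), (Omega, 2005), (Vega, 1997)}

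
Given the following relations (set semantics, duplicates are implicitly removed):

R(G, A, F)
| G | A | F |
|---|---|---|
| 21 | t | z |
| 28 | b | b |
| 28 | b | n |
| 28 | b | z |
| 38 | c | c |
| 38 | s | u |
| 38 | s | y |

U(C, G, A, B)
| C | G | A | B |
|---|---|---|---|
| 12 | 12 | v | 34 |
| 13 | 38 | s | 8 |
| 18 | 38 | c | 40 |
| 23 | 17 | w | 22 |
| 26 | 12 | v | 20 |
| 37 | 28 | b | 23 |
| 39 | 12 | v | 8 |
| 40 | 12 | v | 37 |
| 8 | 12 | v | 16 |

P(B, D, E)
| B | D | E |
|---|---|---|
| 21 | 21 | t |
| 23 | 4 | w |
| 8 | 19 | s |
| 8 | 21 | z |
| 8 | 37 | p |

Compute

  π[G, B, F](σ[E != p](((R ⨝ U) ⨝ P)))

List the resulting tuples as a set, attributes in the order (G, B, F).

Natural join on G, A: {(28, b, b, 37, 23), (28, b, n, 37, 23), (28, b, z, 37, 23), (38, c, c, 18, 40), (38, s, u, 13, 8), (38, s, y, 13, 8)}
Natural join on B: {(28, b, b, 37, 23, 4, w), (28, b, n, 37, 23, 4, w), (28, b, z, 37, 23, 4, w), (38, s, u, 13, 8, 19, s), (38, s, u, 13, 8, 21, z), (38, s, u, 13, 8, 37, p), (38, s, y, 13, 8, 19, s), (38, s, y, 13, 8, 21, z), (38, s, y, 13, 8, 37, p)}
σ[E != p]: keep tuples satisfying E != p → {(28, b, b, 37, 23, 4, w), (28, b, n, 37, 23, 4, w), (28, b, z, 37, 23, 4, w), (38, s, u, 13, 8, 19, s), (38, s, u, 13, 8, 21, z), (38, s, y, 13, 8, 19, s), (38, s, y, 13, 8, 21, z)}
Keep only column(s) G, B, F (2 duplicate(s) eliminated): {(28, 23, b), (28, 23, n), (28, 23, z), (38, 8, u), (38, 8, y)}

{(28, 23, b), (28, 23, n), (28, 23, z), (38, 8, u), (38, 8, y)}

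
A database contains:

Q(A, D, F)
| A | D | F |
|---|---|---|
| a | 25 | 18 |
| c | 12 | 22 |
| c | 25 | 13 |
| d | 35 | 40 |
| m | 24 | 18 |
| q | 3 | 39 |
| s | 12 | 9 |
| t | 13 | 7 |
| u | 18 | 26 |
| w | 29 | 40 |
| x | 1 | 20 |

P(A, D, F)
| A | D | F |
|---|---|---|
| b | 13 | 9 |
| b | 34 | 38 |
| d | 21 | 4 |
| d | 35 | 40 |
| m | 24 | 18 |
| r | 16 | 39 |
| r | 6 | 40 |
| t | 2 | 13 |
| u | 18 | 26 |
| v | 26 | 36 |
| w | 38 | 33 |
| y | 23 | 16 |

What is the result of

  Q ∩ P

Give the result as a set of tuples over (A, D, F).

Intersection: {(a, 25, 18), (c, 12, 22), (c, 25, 13), (d, 35, 40), (m, 24, 18), (q, 3, 39), (s, 12, 9), (t, 13, 7), (u, 18, 26), (w, 29, 40), (x, 1, 20)} with {(b, 13, 9), (b, 34, 38), (d, 21, 4), (d, 35, 40), (m, 24, 18), (r, 16, 39), (r, 6, 40), (t, 2, 13), (u, 18, 26), (v, 26, 36), (w, 38, 33), (y, 23, 16)} → {(d, 35, 40), (m, 24, 18), (u, 18, 26)}

{(d, 35, 40), (m, 24, 18), (u, 18, 26)}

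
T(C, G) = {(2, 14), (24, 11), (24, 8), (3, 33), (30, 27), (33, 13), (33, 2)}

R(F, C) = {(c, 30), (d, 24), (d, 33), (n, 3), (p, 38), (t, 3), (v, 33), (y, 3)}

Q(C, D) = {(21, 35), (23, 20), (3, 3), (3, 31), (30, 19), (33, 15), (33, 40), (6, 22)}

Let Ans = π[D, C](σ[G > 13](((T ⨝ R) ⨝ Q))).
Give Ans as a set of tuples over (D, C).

Joining T and R on C yields {(24, 11, d), (24, 8, d), (3, 33, n), (3, 33, t), (3, 33, y), (30, 27, c), (33, 13, d), (33, 13, v), (33, 2, d), (33, 2, v)}.
Joining (T ⨝ R) and Q on C yields {(3, 33, n, 3), (3, 33, n, 31), (3, 33, t, 3), (3, 33, t, 31), (3, 33, y, 3), (3, 33, y, 31), (30, 27, c, 19), (33, 13, d, 15), (33, 13, d, 40), (33, 13, v, 15), (33, 13, v, 40), (33, 2, d, 15), (33, 2, d, 40), (33, 2, v, 15), (33, 2, v, 40)}.
Filtering on G > 13 leaves {(3, 33, n, 3), (3, 33, n, 31), (3, 33, t, 3), (3, 33, t, 31), (3, 33, y, 3), (3, 33, y, 31), (30, 27, c, 19)}.
Keep only column(s) D, C (4 duplicate(s) eliminated): {(19, 30), (3, 3), (31, 3)}

{(19, 30), (3, 3), (31, 3)}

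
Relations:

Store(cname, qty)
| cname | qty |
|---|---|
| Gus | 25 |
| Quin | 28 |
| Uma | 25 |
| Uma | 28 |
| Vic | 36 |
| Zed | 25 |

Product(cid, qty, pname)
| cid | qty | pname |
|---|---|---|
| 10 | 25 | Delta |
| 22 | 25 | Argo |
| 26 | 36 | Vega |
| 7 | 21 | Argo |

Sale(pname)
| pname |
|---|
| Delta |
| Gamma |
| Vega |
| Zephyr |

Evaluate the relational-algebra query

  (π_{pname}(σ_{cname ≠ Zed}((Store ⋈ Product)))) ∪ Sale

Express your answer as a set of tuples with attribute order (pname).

Natural join on qty: {(Gus, 25, 10, Delta), (Gus, 25, 22, Argo), (Uma, 25, 10, Delta), (Uma, 25, 22, Argo), (Vic, 36, 26, Vega), (Zed, 25, 10, Delta), (Zed, 25, 22, Argo)}
σ[cname ≠ Zed]: keep tuples satisfying cname ≠ Zed → {(Gus, 25, 10, Delta), (Gus, 25, 22, Argo), (Uma, 25, 10, Delta), (Uma, 25, 22, Argo), (Vic, 36, 26, Vega)}
Keep only column(s) pname (2 duplicate(s) eliminated): {Argo, Delta, Vega}
Taking the union: {Argo, Delta, Gamma, Vega, Zephyr}

{Argo, Delta, Gamma, Vega, Zephyr}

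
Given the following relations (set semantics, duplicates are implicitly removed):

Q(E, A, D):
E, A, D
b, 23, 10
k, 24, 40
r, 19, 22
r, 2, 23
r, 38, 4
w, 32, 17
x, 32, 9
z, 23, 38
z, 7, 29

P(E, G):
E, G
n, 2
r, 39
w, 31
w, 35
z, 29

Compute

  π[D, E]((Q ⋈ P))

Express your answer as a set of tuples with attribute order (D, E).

Q ⋈ P (natural join on E): {(r, 19, 22, 39), (r, 2, 23, 39), (r, 38, 4, 39), (w, 32, 17, 31), (w, 32, 17, 35), (z, 23, 38, 29), (z, 7, 29, 29)}
π_{D, E} gives {(17, w), (22, r), (23, r), (29, z), (38, z), (4, r)} (1 duplicate(s) eliminated).

{(17, w), (22, r), (23, r), (29, z), (38, z), (4, r)}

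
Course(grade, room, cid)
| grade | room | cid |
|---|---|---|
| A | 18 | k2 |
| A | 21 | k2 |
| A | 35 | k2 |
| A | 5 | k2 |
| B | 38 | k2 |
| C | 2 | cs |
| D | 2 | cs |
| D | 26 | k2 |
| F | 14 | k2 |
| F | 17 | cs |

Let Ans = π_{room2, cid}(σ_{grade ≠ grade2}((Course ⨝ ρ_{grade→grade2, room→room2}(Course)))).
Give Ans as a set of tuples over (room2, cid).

ρ[grade→grade2, room→room2]: schema becomes (grade2, room2, cid); tuples unchanged.
Joining Course and ρ_{grade→grade2, room→room2}(Course) on cid yields {(A, 18, k2, A, 18), (A, 18, k2, A, 21), (A, 18, k2, A, 35), (A, 18, k2, A, 5), (A, 18, k2, B, 38), (A, 18, k2, D, 26), (A, 18, k2, F, 14), (A, 21, k2, A, 18), (A, 21, k2, A, 21), (A, 21, k2, A, 35), (A, 21, k2, A, 5), (A, 21, k2, B, 38), (A, 21, k2, D, 26), (A, 21, k2, F, 14), (A, 35, k2, A, 18), (A, 35, k2, A, 21), (A, 35, k2, A, 35), (A, 35, k2, A, 5), (A, 35, k2, B, 38), (A, 35, k2, D, 26), (A, 35, k2, F, 14), (A, 5, k2, A, 18), (A, 5, k2, A, 21), (A, 5, k2, A, 35), (A, 5, k2, A, 5), (A, 5, k2, B, 38), (A, 5, k2, D, 26), (A, 5, k2, F, 14), (B, 38, k2, A, 18), (B, 38, k2, A, 21), (B, 38, k2, A, 35), (B, 38, k2, A, 5), (B, 38, k2, B, 38), (B, 38, k2, D, 26), (B, 38, k2, F, 14), (C, 2, cs, C, 2), (C, 2, cs, D, 2), (C, 2, cs, F, 17), (D, 2, cs, C, 2), (D, 2, cs, D, 2), (D, 2, cs, F, 17), (D, 26, k2, A, 18), (D, 26, k2, A, 21), (D, 26, k2, A, 35), (D, 26, k2, A, 5), (D, 26, k2, B, 38), (D, 26, k2, D, 26), (D, 26, k2, F, 14), (F, 14, k2, A, 18), (F, 14, k2, A, 21), (F, 14, k2, A, 35), (F, 14, k2, A, 5), (F, 14, k2, B, 38), (F, 14, k2, D, 26), (F, 14, k2, F, 14), (F, 17, cs, C, 2), (F, 17, cs, D, 2), (F, 17, cs, F, 17)}.
σ[grade ≠ grade2]: keep tuples satisfying grade ≠ grade2 → {(A, 18, k2, B, 38), (A, 18, k2, D, 26), (A, 18, k2, F, 14), (A, 21, k2, B, 38), (A, 21, k2, D, 26), (A, 21, k2, F, 14), (A, 35, k2, B, 38), (A, 35, k2, D, 26), (A, 35, k2, F, 14), (A, 5, k2, B, 38), (A, 5, k2, D, 26), (A, 5, k2, F, 14), (B, 38, k2, A, 18), (B, 38, k2, A, 21), (B, 38, k2, A, 35), (B, 38, k2, A, 5), (B, 38, k2, D, 26), (B, 38, k2, F, 14), (C, 2, cs, D, 2), (C, 2, cs, F, 17), (D, 2, cs, C, 2), (D, 2, cs, F, 17), (D, 26, k2, A, 18), (D, 26, k2, A, 21), (D, 26, k2, A, 35), (D, 26, k2, A, 5), (D, 26, k2, B, 38), (D, 26, k2, F, 14), (F, 14, k2, A, 18), (F, 14, k2, A, 21), (F, 14, k2, A, 35), (F, 14, k2, A, 5), (F, 14, k2, B, 38), (F, 14, k2, D, 26), (F, 17, cs, C, 2), (F, 17, cs, D, 2)}
Projecting to room2, cid (27 duplicate(s) eliminated): {(14, k2), (17, cs), (18, k2), (2, cs), (21, k2), (26, k2), (35, k2), (38, k2), (5, k2)}

{(14, k2), (17, cs), (18, k2), (2, cs), (21, k2), (26, k2), (35, k2), (38, k2), (5, k2)}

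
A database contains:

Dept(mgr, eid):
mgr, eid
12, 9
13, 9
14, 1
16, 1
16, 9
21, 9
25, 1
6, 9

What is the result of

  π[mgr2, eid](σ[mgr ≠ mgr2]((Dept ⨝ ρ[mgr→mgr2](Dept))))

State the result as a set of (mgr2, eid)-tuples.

ρ[mgr→mgr2]: schema becomes (mgr2, eid); tuples unchanged.
Joining Dept and ρ[mgr→mgr2](Dept) on eid yields {(12, 9, 12), (12, 9, 13), (12, 9, 16), (12, 9, 21), (12, 9, 6), (13, 9, 12), (13, 9, 13), (13, 9, 16), (13, 9, 21), (13, 9, 6), (14, 1, 14), (14, 1, 16), (14, 1, 25), (16, 1, 14), (16, 1, 16), (16, 1, 25), (16, 9, 12), (16, 9, 13), (16, 9, 16), (16, 9, 21), (16, 9, 6), (21, 9, 12), (21, 9, 13), (21, 9, 16), (21, 9, 21), (21, 9, 6), (25, 1, 14), (25, 1, 16), (25, 1, 25), (6, 9, 12), (6, 9, 13), (6, 9, 16), (6, 9, 21), (6, 9, 6)}.
Selection mgr ≠ mgr2: {(12, 9, 13), (12, 9, 16), (12, 9, 21), (12, 9, 6), (13, 9, 12), (13, 9, 16), (13, 9, 21), (13, 9, 6), (14, 1, 16), (14, 1, 25), (16, 1, 14), (16, 1, 25), (16, 9, 12), (16, 9, 13), (16, 9, 21), (16, 9, 6), (21, 9, 12), (21, 9, 13), (21, 9, 16), (21, 9, 6), (25, 1, 14), (25, 1, 16), (6, 9, 12), (6, 9, 13), (6, 9, 16), (6, 9, 21)}
Projecting to mgr2, eid (18 duplicate(s) eliminated): {(12, 9), (13, 9), (14, 1), (16, 1), (16, 9), (21, 9), (25, 1), (6, 9)}

{(12, 9), (13, 9), (14, 1), (16, 1), (16, 9), (21, 9), (25, 1), (6, 9)}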